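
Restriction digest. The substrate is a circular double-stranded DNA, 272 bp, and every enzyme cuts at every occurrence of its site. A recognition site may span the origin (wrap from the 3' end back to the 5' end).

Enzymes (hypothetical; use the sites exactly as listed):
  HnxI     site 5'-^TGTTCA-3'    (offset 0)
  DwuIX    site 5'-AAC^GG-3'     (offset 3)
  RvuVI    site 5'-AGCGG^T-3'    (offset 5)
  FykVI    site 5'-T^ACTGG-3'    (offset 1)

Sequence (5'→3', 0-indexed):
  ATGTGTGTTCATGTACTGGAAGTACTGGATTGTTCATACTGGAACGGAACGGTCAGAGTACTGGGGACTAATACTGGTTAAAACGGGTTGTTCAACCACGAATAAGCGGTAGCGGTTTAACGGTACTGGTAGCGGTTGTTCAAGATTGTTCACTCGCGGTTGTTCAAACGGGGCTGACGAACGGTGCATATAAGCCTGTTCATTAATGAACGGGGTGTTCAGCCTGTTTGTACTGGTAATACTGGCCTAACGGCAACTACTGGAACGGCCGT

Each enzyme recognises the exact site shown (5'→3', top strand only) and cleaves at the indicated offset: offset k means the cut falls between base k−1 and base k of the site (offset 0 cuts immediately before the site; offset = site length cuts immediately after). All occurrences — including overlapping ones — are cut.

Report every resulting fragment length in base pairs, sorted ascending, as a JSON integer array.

[1,3,4,4,5,6,6,7,7,7,8,8,9,9,9,9,9,10,11,11,11,12,13,13,14,14,15,16,21]

Per-enzyme occurrences:
  HnxI TGTTCA/0: at [5, 30, 88, 136, 146, 160, 196, 215] ⇒ [5, 30, 88, 136, 146, 160, 196, 215]
  DwuIX AACGG/3: at [42, 47, 81, 118, 166, 179, 208, 248, 263] ⇒ [45, 50, 84, 121, 169, 182, 211, 251, 266]
  RvuVI AGCGGT/5: at [104, 110, 130] ⇒ [109, 115, 135]
  FykVI TACTGG/1: at [13, 22, 36, 58, 71, 123, 230, 239, 257] ⇒ [14, 23, 37, 59, 72, 124, 231, 240, 258]

Pooled cuts: [5, 14, 23, 30, 37, 45, 50, 59, 72, 84, 88, 109, 115, 121, 124, 135, 136, 146, 160, 169, 182, 196, 211, 215, 231, 240, 251, 258, 266]

Fragment lengths:
  5→14: 9 bp
  14→23: 9 bp
  23→30: 7 bp
  30→37: 7 bp
  37→45: 8 bp
  45→50: 5 bp
  50→59: 9 bp
  59→72: 13 bp
  72→84: 12 bp
  84→88: 4 bp
  88→109: 21 bp
  109→115: 6 bp
  115→121: 6 bp
  121→124: 3 bp
  124→135: 11 bp
  135→136: 1 bp
  136→146: 10 bp
  146→160: 14 bp
  160→169: 9 bp
  169→182: 13 bp
  182→196: 14 bp
  196→211: 15 bp
  211→215: 4 bp
  215→231: 16 bp
  231→240: 9 bp
  240→251: 11 bp
  251→258: 7 bp
  258→266: 8 bp
  266→5 (wrap): 272-266+5 = 11 bp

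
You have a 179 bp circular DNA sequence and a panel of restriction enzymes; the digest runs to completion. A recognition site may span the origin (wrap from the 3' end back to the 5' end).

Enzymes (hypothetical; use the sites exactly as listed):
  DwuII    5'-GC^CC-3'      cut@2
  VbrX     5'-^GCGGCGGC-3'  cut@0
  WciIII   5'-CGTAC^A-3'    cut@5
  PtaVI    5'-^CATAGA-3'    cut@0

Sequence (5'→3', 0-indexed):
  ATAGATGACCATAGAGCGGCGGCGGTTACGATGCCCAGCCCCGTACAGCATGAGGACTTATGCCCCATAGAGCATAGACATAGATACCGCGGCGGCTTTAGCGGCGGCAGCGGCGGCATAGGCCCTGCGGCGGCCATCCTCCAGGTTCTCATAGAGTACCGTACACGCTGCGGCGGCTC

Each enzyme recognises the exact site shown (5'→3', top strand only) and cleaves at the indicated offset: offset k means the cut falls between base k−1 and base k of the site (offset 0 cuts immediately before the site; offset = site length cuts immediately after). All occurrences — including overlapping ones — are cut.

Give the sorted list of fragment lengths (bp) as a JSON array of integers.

[2,3,5,5,6,6,7,7,9,9,10,10,12,14,15,17,19,23]

Per-enzyme occurrences:
  DwuII (GCCC, off=2): starts [32, 37, 61, 121] → cuts [34, 39, 63, 123]
  VbrX (GCGGCGGC, off=0): starts [15, 88, 100, 109, 126, 169] → cuts [15, 88, 100, 109, 126, 169]
  WciIII (CGTACA, off=5): starts [41, 159] → cuts [46, 164]
  PtaVI (CATAGA, off=0): starts [9, 65, 72, 78, 149, 178] → cuts [9, 65, 72, 78, 149, 178]

Pooled cuts: [9, 15, 34, 39, 46, 63, 65, 72, 78, 88, 100, 109, 123, 126, 149, 164, 169, 178]

Fragments:
  9→15: 6 bp
  15→34: 19 bp
  34→39: 5 bp
  39→46: 7 bp
  46→63: 17 bp
  63→65: 2 bp
  65→72: 7 bp
  72→78: 6 bp
  78→88: 10 bp
  88→100: 12 bp
  100→109: 9 bp
  109→123: 14 bp
  123→126: 3 bp
  126→149: 23 bp
  149→164: 15 bp
  164→169: 5 bp
  169→178: 9 bp
  178→9 (wrap): 179-178+9 = 10 bp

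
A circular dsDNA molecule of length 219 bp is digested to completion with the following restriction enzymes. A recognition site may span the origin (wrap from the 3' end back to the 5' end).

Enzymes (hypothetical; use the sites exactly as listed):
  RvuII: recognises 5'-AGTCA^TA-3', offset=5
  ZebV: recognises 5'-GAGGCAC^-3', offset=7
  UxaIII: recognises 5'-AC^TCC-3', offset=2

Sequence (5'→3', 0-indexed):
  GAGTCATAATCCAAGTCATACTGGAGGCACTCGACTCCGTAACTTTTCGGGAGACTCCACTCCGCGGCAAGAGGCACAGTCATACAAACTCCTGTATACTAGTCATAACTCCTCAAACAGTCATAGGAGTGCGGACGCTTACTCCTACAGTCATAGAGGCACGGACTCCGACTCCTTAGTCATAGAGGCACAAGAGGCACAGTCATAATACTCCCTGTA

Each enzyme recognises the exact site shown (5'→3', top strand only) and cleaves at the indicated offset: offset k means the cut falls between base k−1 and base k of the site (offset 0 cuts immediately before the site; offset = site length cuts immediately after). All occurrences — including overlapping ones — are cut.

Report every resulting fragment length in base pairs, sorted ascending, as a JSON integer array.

[4,4,5,5,5,5,6,6,7,9,9,9,10,11,12,12,14,14,16,17,19,20]

Per-enzyme occurrences:
  RvuII (AGTCATA, off=5): starts [1, 13, 77, 100, 118, 148, 177, 200] → cuts [6, 18, 82, 105, 123, 153, 182, 205]
  ZebV (GAGGCAC, off=7): starts [23, 70, 155, 184, 193] → cuts [30, 77, 162, 191, 200]
  UxaIII (ACTCC, off=2): starts [33, 53, 58, 87, 107, 140, 164, 170, 209] → cuts [35, 55, 60, 89, 109, 142, 166, 172, 211]

All cut coordinates (distinct, sorted): [6, 18, 30, 35, 55, 60, 77, 82, 89, 105, 109, 123, 142, 153, 162, 166, 172, 182, 191, 200, 205, 211]

Fragment lengths:
  6→18: 12 bp
  18→30: 12 bp
  30→35: 5 bp
  35→55: 20 bp
  55→60: 5 bp
  60→77: 17 bp
  77→82: 5 bp
  82→89: 7 bp
  89→105: 16 bp
  105→109: 4 bp
  109→123: 14 bp
  123→142: 19 bp
  142→153: 11 bp
  153→162: 9 bp
  162→166: 4 bp
  166→172: 6 bp
  172→182: 10 bp
  182→191: 9 bp
  191→200: 9 bp
  200→205: 5 bp
  205→211: 6 bp
  211→6 (wrap): 219-211+6 = 14 bp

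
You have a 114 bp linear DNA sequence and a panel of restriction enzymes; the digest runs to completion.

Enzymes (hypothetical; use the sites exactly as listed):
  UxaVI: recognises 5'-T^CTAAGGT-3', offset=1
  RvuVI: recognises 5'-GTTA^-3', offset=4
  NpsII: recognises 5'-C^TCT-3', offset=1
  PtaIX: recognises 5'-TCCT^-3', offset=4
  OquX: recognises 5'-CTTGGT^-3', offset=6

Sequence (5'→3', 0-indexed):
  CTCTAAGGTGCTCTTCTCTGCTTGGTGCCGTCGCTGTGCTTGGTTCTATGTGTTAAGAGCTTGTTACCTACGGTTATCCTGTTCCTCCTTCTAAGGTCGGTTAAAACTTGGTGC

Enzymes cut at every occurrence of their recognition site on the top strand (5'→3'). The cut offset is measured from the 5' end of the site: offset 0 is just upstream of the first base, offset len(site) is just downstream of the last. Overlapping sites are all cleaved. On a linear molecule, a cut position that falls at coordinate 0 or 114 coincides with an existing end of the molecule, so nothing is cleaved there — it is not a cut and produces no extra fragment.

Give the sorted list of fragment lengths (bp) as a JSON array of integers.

[1,1,1,2,3,4,5,6,9,9,10,10,11,11,13,18]

Site scan:
  UxaVI (TCTAAGGT, off=1): starts [1, 89] → cuts [2, 90]
  RvuVI (GTTA, off=4): starts [51, 62, 72, 99] → cuts [55, 66, 76, 103]
  NpsII (CTCT, off=1): starts [0, 10, 15] → cuts [1, 11, 16]
  PtaIX (TCCT, off=4): starts [76, 82, 85] → cuts [80, 86, 89]
  OquX (CTTGGT, off=6): starts [20, 38, 106] → cuts [26, 44, 112]

Pooled cuts: [1, 2, 11, 16, 26, 44, 55, 66, 76, 80, 86, 89, 90, 103, 112]

Fragments:
  [0,1): 1 bp
  [1,2): 1 bp
  [2,11): 9 bp
  [11,16): 5 bp
  [16,26): 10 bp
  [26,44): 18 bp
  [44,55): 11 bp
  [55,66): 11 bp
  [66,76): 10 bp
  [76,80): 4 bp
  [80,86): 6 bp
  [86,89): 3 bp
  [89,90): 1 bp
  [90,103): 13 bp
  [103,112): 9 bp
  [112,114): 2 bp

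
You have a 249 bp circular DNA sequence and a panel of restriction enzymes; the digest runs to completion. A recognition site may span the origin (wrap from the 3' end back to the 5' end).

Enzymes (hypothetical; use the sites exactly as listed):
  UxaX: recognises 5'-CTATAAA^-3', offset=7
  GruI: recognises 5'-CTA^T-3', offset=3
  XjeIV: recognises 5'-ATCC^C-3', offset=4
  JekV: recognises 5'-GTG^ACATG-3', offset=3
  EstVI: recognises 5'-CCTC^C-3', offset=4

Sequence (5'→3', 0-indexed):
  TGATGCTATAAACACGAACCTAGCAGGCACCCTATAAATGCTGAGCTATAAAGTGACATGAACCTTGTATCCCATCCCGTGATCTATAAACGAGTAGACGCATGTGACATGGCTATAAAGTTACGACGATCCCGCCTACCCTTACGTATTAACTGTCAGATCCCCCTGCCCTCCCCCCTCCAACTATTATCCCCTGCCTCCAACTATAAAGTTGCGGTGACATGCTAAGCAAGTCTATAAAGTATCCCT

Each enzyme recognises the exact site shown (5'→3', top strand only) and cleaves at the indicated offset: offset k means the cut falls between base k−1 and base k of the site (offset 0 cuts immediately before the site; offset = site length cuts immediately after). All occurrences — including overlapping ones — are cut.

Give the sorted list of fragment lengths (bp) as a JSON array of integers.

Scan for sites:
  UxaX CTATAAA/7: at [5, 31, 45, 83, 112, 203, 234] ⇒ [12, 38, 52, 90, 119, 210, 241]
  GruI CTAT/3: at [5, 31, 45, 83, 112, 183, 203, 234] ⇒ [8, 34, 48, 86, 115, 186, 206, 237]
  XjeIV ATCCC/4: at [68, 73, 128, 159, 188, 243] ⇒ [72, 77, 132, 163, 192, 247]
  JekV GTGACATG/3: at [52, 103, 216] ⇒ [55, 106, 219]
  EstVI CCTCC/4: at [169, 176, 196] ⇒ [173, 180, 200]

All cut coordinates (distinct, sorted): [8, 12, 34, 38, 48, 52, 55, 72, 77, 86, 90, 106, 115, 119, 132, 163, 173, 180, 186, 192, 200, 206, 210, 219, 237, 241, 247]

Fragments:
  8→12: 4 bp
  12→34: 22 bp
  34→38: 4 bp
  38→48: 10 bp
  48→52: 4 bp
  52→55: 3 bp
  55→72: 17 bp
  72→77: 5 bp
  77→86: 9 bp
  86→90: 4 bp
  90→106: 16 bp
  106→115: 9 bp
  115→119: 4 bp
  119→132: 13 bp
  132→163: 31 bp
  163→173: 10 bp
  173→180: 7 bp
  180→186: 6 bp
  186→192: 6 bp
  192→200: 8 bp
  200→206: 6 bp
  206→210: 4 bp
  210→219: 9 bp
  219→237: 18 bp
  237→241: 4 bp
  241→247: 6 bp
  247→8 (wrap): 249-247+8 = 10 bp

[3,4,4,4,4,4,4,4,5,6,6,6,6,7,8,9,9,9,10,10,10,13,16,17,18,22,31]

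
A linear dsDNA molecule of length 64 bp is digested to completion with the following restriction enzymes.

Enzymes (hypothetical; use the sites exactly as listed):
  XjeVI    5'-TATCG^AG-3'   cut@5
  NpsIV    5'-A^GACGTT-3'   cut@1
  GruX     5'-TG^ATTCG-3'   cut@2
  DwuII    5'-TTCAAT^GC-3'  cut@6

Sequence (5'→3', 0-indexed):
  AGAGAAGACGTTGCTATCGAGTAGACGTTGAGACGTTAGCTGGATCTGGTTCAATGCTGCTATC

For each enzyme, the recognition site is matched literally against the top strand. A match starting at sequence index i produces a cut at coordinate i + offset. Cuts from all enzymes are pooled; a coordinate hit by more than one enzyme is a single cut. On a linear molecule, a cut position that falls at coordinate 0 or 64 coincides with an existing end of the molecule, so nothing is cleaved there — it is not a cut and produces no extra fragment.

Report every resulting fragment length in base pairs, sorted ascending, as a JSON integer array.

[4,6,8,9,13,24]

Per-enzyme occurrences:
  XjeVI TATCGAG/5: at [14] ⇒ [19]
  NpsIV AGACGTT/1: at [5, 22, 30] ⇒ [6, 23, 31]
  GruX (TGATTCG, off=2): no sites
  DwuII TTCAATGC/6: at [49] ⇒ [55]

Pooled cuts: [6, 19, 23, 31, 55]

Fragments:
  [0,6): 6 bp
  [6,19): 13 bp
  [19,23): 4 bp
  [23,31): 8 bp
  [31,55): 24 bp
  [55,64): 9 bp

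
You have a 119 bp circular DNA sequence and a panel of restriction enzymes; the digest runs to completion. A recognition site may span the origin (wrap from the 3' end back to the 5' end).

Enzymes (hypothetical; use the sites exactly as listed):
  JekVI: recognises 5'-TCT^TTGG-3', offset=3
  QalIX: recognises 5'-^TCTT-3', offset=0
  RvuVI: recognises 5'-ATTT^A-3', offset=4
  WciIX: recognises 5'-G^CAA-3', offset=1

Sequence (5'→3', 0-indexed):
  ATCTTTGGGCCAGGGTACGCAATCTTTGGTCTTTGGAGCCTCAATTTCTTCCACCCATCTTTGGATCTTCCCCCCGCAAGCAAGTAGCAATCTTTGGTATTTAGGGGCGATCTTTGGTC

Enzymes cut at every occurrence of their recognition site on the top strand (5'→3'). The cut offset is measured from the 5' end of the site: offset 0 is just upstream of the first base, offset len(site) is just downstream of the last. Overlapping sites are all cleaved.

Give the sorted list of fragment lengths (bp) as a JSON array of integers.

Site scan:
  JekVI (TCTTTGG, off=3): starts [1, 22, 29, 57, 90, 110] → cuts [4, 25, 32, 60, 93, 113]
  QalIX (TCTT, off=0): starts [1, 22, 29, 46, 57, 65, 90, 110] → cuts [1, 22, 29, 46, 57, 65, 90, 110]
  RvuVI (ATTTA, off=4): starts [98] → cuts [102]
  WciIX (GCAA, off=1): starts [18, 75, 79, 86] → cuts [19, 76, 80, 87]

Pooled cuts: [1, 4, 19, 22, 25, 29, 32, 46, 57, 60, 65, 76, 80, 87, 90, 93, 102, 110, 113]

Fragment lengths:
  1→4: 3 bp
  4→19: 15 bp
  19→22: 3 bp
  22→25: 3 bp
  25→29: 4 bp
  29→32: 3 bp
  32→46: 14 bp
  46→57: 11 bp
  57→60: 3 bp
  60→65: 5 bp
  65→76: 11 bp
  76→80: 4 bp
  80→87: 7 bp
  87→90: 3 bp
  90→93: 3 bp
  93→102: 9 bp
  102→110: 8 bp
  110→113: 3 bp
  113→1 (wrap): 119-113+1 = 7 bp

[3,3,3,3,3,3,3,3,4,4,5,7,7,8,9,11,11,14,15]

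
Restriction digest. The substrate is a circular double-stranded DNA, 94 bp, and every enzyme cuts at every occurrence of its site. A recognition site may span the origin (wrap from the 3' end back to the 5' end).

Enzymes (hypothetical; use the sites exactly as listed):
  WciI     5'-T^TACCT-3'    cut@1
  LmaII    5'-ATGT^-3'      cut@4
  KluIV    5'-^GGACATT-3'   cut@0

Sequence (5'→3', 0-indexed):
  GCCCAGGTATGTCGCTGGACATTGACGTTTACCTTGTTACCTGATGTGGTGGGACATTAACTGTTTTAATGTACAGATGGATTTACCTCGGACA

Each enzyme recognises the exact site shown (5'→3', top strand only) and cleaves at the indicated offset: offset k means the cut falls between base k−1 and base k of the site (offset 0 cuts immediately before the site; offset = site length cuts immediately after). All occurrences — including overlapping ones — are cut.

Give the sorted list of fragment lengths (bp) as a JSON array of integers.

Site scan:
  WciI (TTACCT, off=1): starts [28, 36, 82] → cuts [29, 37, 83]
  LmaII (ATGT, off=4): starts [8, 43, 68] → cuts [12, 47, 72]
  KluIV (GGACATT, off=0): starts [16, 51] → cuts [16, 51]

All cut coordinates (distinct, sorted): [12, 16, 29, 37, 47, 51, 72, 83]

Fragment lengths:
  12→16: 4 bp
  16→29: 13 bp
  29→37: 8 bp
  37→47: 10 bp
  47→51: 4 bp
  51→72: 21 bp
  72→83: 11 bp
  83→12 (wrap): 94-83+12 = 23 bp

[4,4,8,10,11,13,21,23]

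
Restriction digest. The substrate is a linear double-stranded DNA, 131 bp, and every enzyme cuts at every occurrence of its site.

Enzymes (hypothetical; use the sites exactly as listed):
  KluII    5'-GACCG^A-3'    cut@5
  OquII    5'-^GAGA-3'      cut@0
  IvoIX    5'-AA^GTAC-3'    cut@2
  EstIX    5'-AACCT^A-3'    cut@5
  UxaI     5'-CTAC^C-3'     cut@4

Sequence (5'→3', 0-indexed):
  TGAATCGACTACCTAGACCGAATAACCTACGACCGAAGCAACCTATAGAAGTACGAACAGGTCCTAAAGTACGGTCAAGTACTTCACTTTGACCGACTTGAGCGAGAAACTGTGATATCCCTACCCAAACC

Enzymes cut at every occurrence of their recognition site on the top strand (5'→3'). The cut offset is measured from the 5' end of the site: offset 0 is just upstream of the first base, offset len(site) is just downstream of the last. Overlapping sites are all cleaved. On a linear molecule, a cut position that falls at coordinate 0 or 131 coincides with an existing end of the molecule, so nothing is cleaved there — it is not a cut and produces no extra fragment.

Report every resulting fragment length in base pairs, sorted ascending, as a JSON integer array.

Per-enzyme occurrences:
  KluII (GACCGA, off=5): starts [15, 30, 90] → cuts [20, 35, 95]
  OquII (GAGA, off=0): starts [103] → cuts [103]
  IvoIX (AAGTAC, off=2): starts [48, 66, 76] → cuts [50, 68, 78]
  EstIX (AACCTA, off=5): starts [23, 39] → cuts [28, 44]
  UxaI (CTACC, off=4): starts [8, 120] → cuts [12, 124]

All cut coordinates (distinct, sorted): [12, 20, 28, 35, 44, 50, 68, 78, 95, 103, 124]

Fragments:
  [0,12): 12 bp
  [12,20): 8 bp
  [20,28): 8 bp
  [28,35): 7 bp
  [35,44): 9 bp
  [44,50): 6 bp
  [50,68): 18 bp
  [68,78): 10 bp
  [78,95): 17 bp
  [95,103): 8 bp
  [103,124): 21 bp
  [124,131): 7 bp

[6,7,7,8,8,8,9,10,12,17,18,21]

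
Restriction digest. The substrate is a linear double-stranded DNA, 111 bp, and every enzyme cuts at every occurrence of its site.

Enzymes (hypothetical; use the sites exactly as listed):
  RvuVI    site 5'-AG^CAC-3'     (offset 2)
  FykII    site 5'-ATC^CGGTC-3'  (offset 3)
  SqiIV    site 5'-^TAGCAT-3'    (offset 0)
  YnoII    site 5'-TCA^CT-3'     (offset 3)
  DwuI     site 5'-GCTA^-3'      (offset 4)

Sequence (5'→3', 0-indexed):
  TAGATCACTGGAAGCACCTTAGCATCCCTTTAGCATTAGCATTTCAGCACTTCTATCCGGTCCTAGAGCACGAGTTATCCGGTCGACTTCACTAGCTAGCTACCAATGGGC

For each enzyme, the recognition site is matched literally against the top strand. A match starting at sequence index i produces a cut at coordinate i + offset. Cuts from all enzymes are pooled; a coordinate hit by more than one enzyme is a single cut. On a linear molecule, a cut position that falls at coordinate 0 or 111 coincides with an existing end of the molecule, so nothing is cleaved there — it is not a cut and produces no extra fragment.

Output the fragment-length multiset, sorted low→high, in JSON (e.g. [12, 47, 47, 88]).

Per-enzyme occurrences:
  RvuVI (AGCAC, off=2): starts [12, 45, 66] → cuts [14, 47, 68]
  FykII (ATCCGGTC, off=3): starts [54, 76] → cuts [57, 79]
  SqiIV (TAGCAT, off=0): starts [19, 30, 36] → cuts [19, 30, 36]
  YnoII (TCACT, off=3): starts [4, 88] → cuts [7, 91]
  DwuI (GCTA, off=4): starts [94, 98] → cuts [98, 102]

Pooled cuts: [7, 14, 19, 30, 36, 47, 57, 68, 79, 91, 98, 102]

Fragments:
  [0,7): 7 bp
  [7,14): 7 bp
  [14,19): 5 bp
  [19,30): 11 bp
  [30,36): 6 bp
  [36,47): 11 bp
  [47,57): 10 bp
  [57,68): 11 bp
  [68,79): 11 bp
  [79,91): 12 bp
  [91,98): 7 bp
  [98,102): 4 bp
  [102,111): 9 bp

[4,5,6,7,7,7,9,10,11,11,11,11,12]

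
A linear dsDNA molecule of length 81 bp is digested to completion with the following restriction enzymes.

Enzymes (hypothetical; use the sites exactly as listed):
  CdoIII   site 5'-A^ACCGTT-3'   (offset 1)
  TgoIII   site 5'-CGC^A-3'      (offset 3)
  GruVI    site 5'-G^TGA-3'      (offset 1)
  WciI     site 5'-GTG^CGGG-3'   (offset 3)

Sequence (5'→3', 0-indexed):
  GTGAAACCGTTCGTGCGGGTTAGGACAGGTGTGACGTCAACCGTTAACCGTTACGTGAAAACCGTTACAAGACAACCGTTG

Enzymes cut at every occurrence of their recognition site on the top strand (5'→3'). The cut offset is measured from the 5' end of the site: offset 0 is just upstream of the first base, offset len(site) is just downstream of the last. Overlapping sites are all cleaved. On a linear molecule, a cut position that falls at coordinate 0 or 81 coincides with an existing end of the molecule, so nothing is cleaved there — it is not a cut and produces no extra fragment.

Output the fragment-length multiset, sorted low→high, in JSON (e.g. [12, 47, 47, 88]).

[1,4,5,7,7,8,9,10,14,16]

Site scan:
  CdoIII AACCGTT/1: at [4, 38, 45, 59, 73] ⇒ [5, 39, 46, 60, 74]
  TgoIII (CGCA, off=3): no sites
  GruVI GTGA/1: at [0, 30, 54] ⇒ [1, 31, 55]
  WciI GTGCGGG/3: at [12] ⇒ [15]

All cut coordinates (distinct, sorted): [1, 5, 15, 31, 39, 46, 55, 60, 74]

Fragment lengths:
  [0,1): 1 bp
  [1,5): 4 bp
  [5,15): 10 bp
  [15,31): 16 bp
  [31,39): 8 bp
  [39,46): 7 bp
  [46,55): 9 bp
  [55,60): 5 bp
  [60,74): 14 bp
  [74,81): 7 bp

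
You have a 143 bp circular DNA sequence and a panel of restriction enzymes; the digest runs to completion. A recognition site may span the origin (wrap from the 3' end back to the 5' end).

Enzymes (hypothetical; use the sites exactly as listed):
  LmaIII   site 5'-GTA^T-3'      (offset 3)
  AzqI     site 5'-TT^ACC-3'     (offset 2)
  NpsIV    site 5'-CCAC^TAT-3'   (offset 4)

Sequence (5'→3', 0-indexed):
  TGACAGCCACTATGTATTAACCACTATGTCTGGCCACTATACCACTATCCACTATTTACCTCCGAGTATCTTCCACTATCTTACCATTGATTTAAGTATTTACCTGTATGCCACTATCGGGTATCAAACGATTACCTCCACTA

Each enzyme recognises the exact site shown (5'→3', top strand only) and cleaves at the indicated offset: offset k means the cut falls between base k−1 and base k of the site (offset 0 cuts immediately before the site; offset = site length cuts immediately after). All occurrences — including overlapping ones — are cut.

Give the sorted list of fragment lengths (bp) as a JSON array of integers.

Site scan:
  LmaIII (GTAT, off=3): starts [13, 65, 95, 105, 120] → cuts [16, 68, 98, 108, 123]
  AzqI (TTACC, off=2): starts [55, 80, 99, 131] → cuts [57, 82, 101, 133]
  NpsIV (CCACTAT, off=4): starts [6, 20, 33, 41, 48, 72, 110, 137] → cuts [10, 24, 37, 45, 52, 76, 114, 141]

All cut coordinates (distinct, sorted): [10, 16, 24, 37, 45, 52, 57, 68, 76, 82, 98, 101, 108, 114, 123, 133, 141]

Fragments:
  10→16: 6 bp
  16→24: 8 bp
  24→37: 13 bp
  37→45: 8 bp
  45→52: 7 bp
  52→57: 5 bp
  57→68: 11 bp
  68→76: 8 bp
  76→82: 6 bp
  82→98: 16 bp
  98→101: 3 bp
  101→108: 7 bp
  108→114: 6 bp
  114→123: 9 bp
  123→133: 10 bp
  133→141: 8 bp
  141→10 (wrap): 143-141+10 = 12 bp

[3,5,6,6,6,7,7,8,8,8,8,9,10,11,12,13,16]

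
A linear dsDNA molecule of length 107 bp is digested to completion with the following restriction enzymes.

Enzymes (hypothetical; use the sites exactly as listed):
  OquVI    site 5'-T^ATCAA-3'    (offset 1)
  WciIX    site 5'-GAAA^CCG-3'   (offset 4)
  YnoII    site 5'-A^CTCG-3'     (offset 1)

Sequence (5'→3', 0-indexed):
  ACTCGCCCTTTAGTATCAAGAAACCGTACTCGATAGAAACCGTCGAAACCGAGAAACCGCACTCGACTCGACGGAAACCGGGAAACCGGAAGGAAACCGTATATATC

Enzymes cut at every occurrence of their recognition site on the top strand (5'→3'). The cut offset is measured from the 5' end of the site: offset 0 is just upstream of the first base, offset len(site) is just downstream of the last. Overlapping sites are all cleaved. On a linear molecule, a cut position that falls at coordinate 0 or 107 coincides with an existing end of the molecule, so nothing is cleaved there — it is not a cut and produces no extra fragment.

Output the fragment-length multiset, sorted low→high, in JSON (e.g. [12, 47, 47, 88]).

[1,5,5,5,8,8,9,9,11,11,11,11,13]

Scan for sites:
  OquVI TATCAA/1: at [13] ⇒ [14]
  WciIX GAAACCG/4: at [19, 35, 44, 52, 73, 81, 92] ⇒ [23, 39, 48, 56, 77, 85, 96]
  YnoII ACTCG/1: at [0, 27, 60, 65] ⇒ [1, 28, 61, 66]

Pooled cuts: [1, 14, 23, 28, 39, 48, 56, 61, 66, 77, 85, 96]

Fragment lengths:
  [0,1): 1 bp
  [1,14): 13 bp
  [14,23): 9 bp
  [23,28): 5 bp
  [28,39): 11 bp
  [39,48): 9 bp
  [48,56): 8 bp
  [56,61): 5 bp
  [61,66): 5 bp
  [66,77): 11 bp
  [77,85): 8 bp
  [85,96): 11 bp
  [96,107): 11 bp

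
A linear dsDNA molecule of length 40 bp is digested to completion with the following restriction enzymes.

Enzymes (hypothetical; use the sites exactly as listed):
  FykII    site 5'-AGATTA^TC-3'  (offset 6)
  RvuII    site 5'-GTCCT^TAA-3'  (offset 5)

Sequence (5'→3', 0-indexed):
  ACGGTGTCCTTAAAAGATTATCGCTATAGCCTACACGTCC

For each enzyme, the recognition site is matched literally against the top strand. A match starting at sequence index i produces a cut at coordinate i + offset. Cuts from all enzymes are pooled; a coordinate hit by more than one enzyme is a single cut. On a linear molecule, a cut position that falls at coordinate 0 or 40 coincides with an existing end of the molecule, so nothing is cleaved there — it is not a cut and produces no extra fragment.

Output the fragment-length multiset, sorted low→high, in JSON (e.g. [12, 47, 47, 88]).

Per-enzyme occurrences:
  FykII (AGATTATC, off=6): starts [14] → cuts [20]
  RvuII (GTCCTTAA, off=5): starts [5] → cuts [10]

Pooled cuts: [10, 20]

Fragments:
  [0,10): 10 bp
  [10,20): 10 bp
  [20,40): 20 bp

[10,10,20]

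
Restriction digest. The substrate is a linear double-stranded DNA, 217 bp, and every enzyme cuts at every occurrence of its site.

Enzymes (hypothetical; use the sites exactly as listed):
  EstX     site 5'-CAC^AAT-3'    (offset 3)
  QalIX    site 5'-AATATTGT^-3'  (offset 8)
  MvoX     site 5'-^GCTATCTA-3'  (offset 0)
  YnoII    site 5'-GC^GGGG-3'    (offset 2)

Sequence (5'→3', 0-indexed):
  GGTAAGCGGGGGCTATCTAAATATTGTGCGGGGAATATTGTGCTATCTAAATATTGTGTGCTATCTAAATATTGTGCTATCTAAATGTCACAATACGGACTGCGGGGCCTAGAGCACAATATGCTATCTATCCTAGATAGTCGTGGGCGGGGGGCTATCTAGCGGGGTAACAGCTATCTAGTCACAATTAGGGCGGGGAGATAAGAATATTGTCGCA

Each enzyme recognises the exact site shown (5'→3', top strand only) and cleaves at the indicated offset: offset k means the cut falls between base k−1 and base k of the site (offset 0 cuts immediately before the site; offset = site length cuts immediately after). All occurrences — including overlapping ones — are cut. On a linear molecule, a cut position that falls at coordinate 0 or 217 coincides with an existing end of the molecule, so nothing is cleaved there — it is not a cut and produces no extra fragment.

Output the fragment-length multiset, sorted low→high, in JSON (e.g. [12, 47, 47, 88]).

Site scan:
  EstX CACAAT/3: at [88, 114, 182] ⇒ [91, 117, 185]
  QalIX AATATTGT/8: at [19, 33, 49, 67, 205] ⇒ [27, 41, 57, 75, 213]
  MvoX GCTATCTA/0: at [11, 41, 59, 75, 122, 153, 172] ⇒ [11, 41, 59, 75, 122, 153, 172]
  YnoII GCGGGG/2: at [5, 27, 101, 146, 161, 192] ⇒ [7, 29, 103, 148, 163, 194]

Pooled cuts: [7, 11, 27, 29, 41, 57, 59, 75, 91, 103, 117, 122, 148, 153, 163, 172, 185, 194, 213]

Fragments:
  [0,7): 7 bp
  [7,11): 4 bp
  [11,27): 16 bp
  [27,29): 2 bp
  [29,41): 12 bp
  [41,57): 16 bp
  [57,59): 2 bp
  [59,75): 16 bp
  [75,91): 16 bp
  [91,103): 12 bp
  [103,117): 14 bp
  [117,122): 5 bp
  [122,148): 26 bp
  [148,153): 5 bp
  [153,163): 10 bp
  [163,172): 9 bp
  [172,185): 13 bp
  [185,194): 9 bp
  [194,213): 19 bp
  [213,217): 4 bp

[2,2,4,4,5,5,7,9,9,10,12,12,13,14,16,16,16,16,19,26]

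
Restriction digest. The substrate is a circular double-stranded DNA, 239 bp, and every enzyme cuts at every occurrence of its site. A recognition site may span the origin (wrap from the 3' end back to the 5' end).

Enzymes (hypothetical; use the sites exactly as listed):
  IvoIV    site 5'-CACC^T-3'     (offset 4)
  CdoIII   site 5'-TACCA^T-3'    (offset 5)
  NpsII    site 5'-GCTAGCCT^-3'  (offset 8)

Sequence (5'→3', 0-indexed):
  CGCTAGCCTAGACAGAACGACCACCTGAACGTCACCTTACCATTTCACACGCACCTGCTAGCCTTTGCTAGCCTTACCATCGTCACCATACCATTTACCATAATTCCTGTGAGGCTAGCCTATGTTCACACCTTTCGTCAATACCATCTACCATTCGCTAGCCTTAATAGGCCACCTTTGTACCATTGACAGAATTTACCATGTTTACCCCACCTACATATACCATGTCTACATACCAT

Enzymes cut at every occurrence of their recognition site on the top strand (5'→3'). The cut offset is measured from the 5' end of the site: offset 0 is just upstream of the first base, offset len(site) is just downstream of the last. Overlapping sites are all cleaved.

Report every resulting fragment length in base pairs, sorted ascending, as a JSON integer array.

[5,6,7,7,9,9,10,10,11,11,11,11,12,13,13,13,14,14,16,16,21]

Scan for sites:
  IvoIV (CACCT, off=4): starts [21, 32, 51, 128, 172, 210] → cuts [25, 36, 55, 132, 176, 214]
  CdoIII (TACCAT, off=5): starts [37, 74, 88, 95, 141, 148, 180, 196, 220, 233] → cuts [42, 79, 93, 100, 146, 153, 185, 201, 225, 238]
  NpsII (GCTAGCCT, off=8): starts [1, 56, 66, 113, 156] → cuts [9, 64, 74, 121, 164]

All cut coordinates (distinct, sorted): [9, 25, 36, 42, 55, 64, 74, 79, 93, 100, 121, 132, 146, 153, 164, 176, 185, 201, 214, 225, 238]

Fragments:
  9→25: 16 bp
  25→36: 11 bp
  36→42: 6 bp
  42→55: 13 bp
  55→64: 9 bp
  64→74: 10 bp
  74→79: 5 bp
  79→93: 14 bp
  93→100: 7 bp
  100→121: 21 bp
  121→132: 11 bp
  132→146: 14 bp
  146→153: 7 bp
  153→164: 11 bp
  164→176: 12 bp
  176→185: 9 bp
  185→201: 16 bp
  201→214: 13 bp
  214→225: 11 bp
  225→238: 13 bp
  238→9 (wrap): 239-238+9 = 10 bp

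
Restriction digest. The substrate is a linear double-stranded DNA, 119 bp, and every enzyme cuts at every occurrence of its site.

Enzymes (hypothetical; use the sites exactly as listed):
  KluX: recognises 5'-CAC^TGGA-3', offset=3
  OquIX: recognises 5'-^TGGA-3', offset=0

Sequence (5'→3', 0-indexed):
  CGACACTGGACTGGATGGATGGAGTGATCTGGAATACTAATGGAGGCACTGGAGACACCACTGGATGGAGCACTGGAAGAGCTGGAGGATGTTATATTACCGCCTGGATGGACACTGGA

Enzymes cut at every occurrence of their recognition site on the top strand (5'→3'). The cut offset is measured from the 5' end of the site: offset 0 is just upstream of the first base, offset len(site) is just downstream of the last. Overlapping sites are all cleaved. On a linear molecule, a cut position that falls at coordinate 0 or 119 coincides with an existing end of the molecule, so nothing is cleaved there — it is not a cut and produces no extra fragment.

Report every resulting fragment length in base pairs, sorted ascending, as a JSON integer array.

[4,4,4,4,4,5,6,7,8,9,9,10,11,12,22]

Scan for sites:
  KluX (CACTGGA, off=3): starts [3, 46, 58, 70, 112] → cuts [6, 49, 61, 73, 115]
  OquIX (TGGA, off=0): starts [6, 11, 15, 19, 29, 40, 49, 61, 65, 73, 82, 104, 108, 115] → cuts [6, 11, 15, 19, 29, 40, 49, 61, 65, 73, 82, 104, 108, 115]

Pooled cuts: [6, 11, 15, 19, 29, 40, 49, 61, 65, 73, 82, 104, 108, 115]

Fragments:
  [0,6): 6 bp
  [6,11): 5 bp
  [11,15): 4 bp
  [15,19): 4 bp
  [19,29): 10 bp
  [29,40): 11 bp
  [40,49): 9 bp
  [49,61): 12 bp
  [61,65): 4 bp
  [65,73): 8 bp
  [73,82): 9 bp
  [82,104): 22 bp
  [104,108): 4 bp
  [108,115): 7 bp
  [115,119): 4 bp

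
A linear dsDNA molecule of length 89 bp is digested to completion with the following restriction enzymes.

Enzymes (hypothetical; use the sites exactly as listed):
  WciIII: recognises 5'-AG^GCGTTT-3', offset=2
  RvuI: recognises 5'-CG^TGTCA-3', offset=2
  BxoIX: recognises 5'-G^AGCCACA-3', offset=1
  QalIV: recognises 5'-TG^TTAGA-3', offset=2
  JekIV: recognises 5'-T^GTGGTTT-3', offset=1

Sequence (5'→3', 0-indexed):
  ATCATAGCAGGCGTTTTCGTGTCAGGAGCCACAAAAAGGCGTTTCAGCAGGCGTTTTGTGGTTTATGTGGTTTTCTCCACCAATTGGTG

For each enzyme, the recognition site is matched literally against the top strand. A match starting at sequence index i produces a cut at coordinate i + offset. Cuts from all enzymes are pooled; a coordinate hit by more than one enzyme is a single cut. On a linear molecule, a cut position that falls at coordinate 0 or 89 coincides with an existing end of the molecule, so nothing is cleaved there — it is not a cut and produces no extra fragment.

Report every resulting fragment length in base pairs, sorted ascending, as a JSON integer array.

[7,7,9,9,10,12,12,23]

Scan for sites:
  WciIII AGGCGTTT/2: at [8, 36, 48] ⇒ [10, 38, 50]
  RvuI CGTGTCA/2: at [17] ⇒ [19]
  BxoIX GAGCCACA/1: at [25] ⇒ [26]
  QalIV (TGTTAGA, off=2): no sites
  JekIV TGTGGTTT/1: at [56, 65] ⇒ [57, 66]

Pooled cuts: [10, 19, 26, 38, 50, 57, 66]

Fragments:
  [0,10): 10 bp
  [10,19): 9 bp
  [19,26): 7 bp
  [26,38): 12 bp
  [38,50): 12 bp
  [50,57): 7 bp
  [57,66): 9 bp
  [66,89): 23 bp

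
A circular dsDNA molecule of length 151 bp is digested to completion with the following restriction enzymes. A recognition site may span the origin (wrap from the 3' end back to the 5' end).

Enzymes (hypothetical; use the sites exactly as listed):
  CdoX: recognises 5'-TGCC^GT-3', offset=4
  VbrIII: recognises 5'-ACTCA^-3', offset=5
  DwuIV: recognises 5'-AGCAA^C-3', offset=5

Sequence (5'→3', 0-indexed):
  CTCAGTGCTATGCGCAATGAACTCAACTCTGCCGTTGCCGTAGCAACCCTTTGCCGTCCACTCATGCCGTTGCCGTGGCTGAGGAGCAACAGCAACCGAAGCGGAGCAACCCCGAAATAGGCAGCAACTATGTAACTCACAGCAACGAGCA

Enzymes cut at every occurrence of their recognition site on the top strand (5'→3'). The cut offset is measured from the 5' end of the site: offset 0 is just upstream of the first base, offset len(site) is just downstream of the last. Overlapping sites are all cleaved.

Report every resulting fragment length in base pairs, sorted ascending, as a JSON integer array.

Site scan:
  CdoX (TGCCGT, off=4): starts [29, 35, 51, 64, 70] → cuts [33, 39, 55, 68, 74]
  VbrIII (ACTCA, off=5): starts [20, 59, 134, 150] → cuts [4, 25, 64, 139]
  DwuIV (AGCAAC, off=5): starts [41, 84, 90, 104, 122, 140] → cuts [46, 89, 95, 109, 127, 145]

Pooled cuts: [4, 25, 33, 39, 46, 55, 64, 68, 74, 89, 95, 109, 127, 139, 145]

Fragments:
  4→25: 21 bp
  25→33: 8 bp
  33→39: 6 bp
  39→46: 7 bp
  46→55: 9 bp
  55→64: 9 bp
  64→68: 4 bp
  68→74: 6 bp
  74→89: 15 bp
  89→95: 6 bp
  95→109: 14 bp
  109→127: 18 bp
  127→139: 12 bp
  139→145: 6 bp
  145→4 (wrap): 151-145+4 = 10 bp

[4,6,6,6,6,7,8,9,9,10,12,14,15,18,21]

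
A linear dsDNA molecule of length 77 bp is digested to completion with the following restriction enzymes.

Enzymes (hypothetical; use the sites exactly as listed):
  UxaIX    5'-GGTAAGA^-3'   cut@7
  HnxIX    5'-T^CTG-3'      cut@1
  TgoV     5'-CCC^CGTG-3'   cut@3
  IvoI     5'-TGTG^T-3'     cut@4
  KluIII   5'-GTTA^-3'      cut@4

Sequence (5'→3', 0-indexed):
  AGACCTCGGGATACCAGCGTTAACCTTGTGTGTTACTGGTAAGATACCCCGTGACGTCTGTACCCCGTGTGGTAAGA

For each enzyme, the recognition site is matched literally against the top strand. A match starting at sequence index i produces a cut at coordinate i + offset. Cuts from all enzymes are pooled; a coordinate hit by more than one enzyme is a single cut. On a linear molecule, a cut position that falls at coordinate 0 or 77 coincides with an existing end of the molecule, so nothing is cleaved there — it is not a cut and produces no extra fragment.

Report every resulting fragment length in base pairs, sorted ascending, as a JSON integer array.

[2,3,5,8,8,8,9,12,22]

Site scan:
  UxaIX (GGTAAGA, off=7): starts [37, 70] → cuts [44] (position 77 is a terminus of the linear molecule — no cut)
  HnxIX (TCTG, off=1): starts [56] → cuts [57]
  TgoV (CCCCGTG, off=3): starts [46, 62] → cuts [49, 65]
  IvoI (TGTGT, off=4): starts [26, 28] → cuts [30, 32]
  KluIII (GTTA, off=4): starts [18, 31] → cuts [22, 35]

Pooled cuts: [22, 30, 32, 35, 44, 49, 57, 65]

Fragments:
  [0,22): 22 bp
  [22,30): 8 bp
  [30,32): 2 bp
  [32,35): 3 bp
  [35,44): 9 bp
  [44,49): 5 bp
  [49,57): 8 bp
  [57,65): 8 bp
  [65,77): 12 bp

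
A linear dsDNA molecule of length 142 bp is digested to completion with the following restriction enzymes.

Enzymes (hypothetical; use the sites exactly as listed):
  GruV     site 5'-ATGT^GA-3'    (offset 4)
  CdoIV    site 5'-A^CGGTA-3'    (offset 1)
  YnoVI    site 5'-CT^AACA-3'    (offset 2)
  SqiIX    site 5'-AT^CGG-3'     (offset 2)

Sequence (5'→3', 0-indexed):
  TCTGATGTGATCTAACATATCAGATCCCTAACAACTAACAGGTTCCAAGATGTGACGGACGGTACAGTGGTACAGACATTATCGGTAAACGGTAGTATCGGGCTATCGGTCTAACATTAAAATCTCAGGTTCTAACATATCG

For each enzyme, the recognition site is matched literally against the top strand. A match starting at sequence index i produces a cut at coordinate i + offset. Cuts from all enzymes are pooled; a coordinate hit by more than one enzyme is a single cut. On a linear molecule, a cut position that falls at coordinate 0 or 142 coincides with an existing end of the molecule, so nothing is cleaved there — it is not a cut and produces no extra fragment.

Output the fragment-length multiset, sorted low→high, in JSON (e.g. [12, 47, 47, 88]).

[5,6,6,7,7,8,8,9,9,16,17,21,23]

Per-enzyme occurrences:
  GruV (ATGTGA, off=4): starts [4, 49] → cuts [8, 53]
  CdoIV (ACGGTA, off=1): starts [58, 88] → cuts [59, 89]
  YnoVI (CTAACA, off=2): starts [11, 27, 34, 110, 131] → cuts [13, 29, 36, 112, 133]
  SqiIX (ATCGG, off=2): starts [80, 96, 104] → cuts [82, 98, 106]

All cut coordinates (distinct, sorted): [8, 13, 29, 36, 53, 59, 82, 89, 98, 106, 112, 133]

Fragments:
  [0,8): 8 bp
  [8,13): 5 bp
  [13,29): 16 bp
  [29,36): 7 bp
  [36,53): 17 bp
  [53,59): 6 bp
  [59,82): 23 bp
  [82,89): 7 bp
  [89,98): 9 bp
  [98,106): 8 bp
  [106,112): 6 bp
  [112,133): 21 bp
  [133,142): 9 bp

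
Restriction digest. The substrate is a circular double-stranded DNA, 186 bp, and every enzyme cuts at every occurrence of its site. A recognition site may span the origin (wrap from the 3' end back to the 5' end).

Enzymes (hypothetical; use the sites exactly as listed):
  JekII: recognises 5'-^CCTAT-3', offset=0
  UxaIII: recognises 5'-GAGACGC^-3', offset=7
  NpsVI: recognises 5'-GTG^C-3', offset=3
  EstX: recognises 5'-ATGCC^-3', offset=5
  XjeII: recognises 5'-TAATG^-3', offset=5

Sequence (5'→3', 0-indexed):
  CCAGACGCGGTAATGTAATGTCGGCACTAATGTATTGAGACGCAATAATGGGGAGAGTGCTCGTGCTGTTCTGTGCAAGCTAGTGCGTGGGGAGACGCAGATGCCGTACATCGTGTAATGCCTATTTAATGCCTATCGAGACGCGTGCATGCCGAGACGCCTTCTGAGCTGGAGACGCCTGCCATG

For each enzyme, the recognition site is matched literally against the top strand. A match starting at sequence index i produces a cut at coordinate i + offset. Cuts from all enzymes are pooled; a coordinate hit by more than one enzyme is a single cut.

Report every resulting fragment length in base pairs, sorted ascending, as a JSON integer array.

Per-enzyme occurrences:
  JekII (CCTAT, off=0): starts [120, 131] → cuts [120, 131]
  UxaIII (GAGACGC, off=7): starts [36, 91, 137, 153, 171] → cuts [43, 98, 144, 160, 178]
  NpsVI (GTGC, off=3): starts [56, 62, 72, 82, 144] → cuts [59, 65, 75, 85, 147]
  EstX (ATGCC, off=5): starts [100, 117, 128, 148, 183] → cuts [2, 105, 122, 133, 153]
  XjeII (TAATG, off=5): starts [10, 15, 27, 45, 115, 126] → cuts [15, 20, 32, 50, 120, 131]

All cut coordinates (distinct, sorted): [2, 15, 20, 32, 43, 50, 59, 65, 75, 85, 98, 105, 120, 122, 131, 133, 144, 147, 153, 160, 178]

Fragments:
  2→15: 13 bp
  15→20: 5 bp
  20→32: 12 bp
  32→43: 11 bp
  43→50: 7 bp
  50→59: 9 bp
  59→65: 6 bp
  65→75: 10 bp
  75→85: 10 bp
  85→98: 13 bp
  98→105: 7 bp
  105→120: 15 bp
  120→122: 2 bp
  122→131: 9 bp
  131→133: 2 bp
  133→144: 11 bp
  144→147: 3 bp
  147→153: 6 bp
  153→160: 7 bp
  160→178: 18 bp
  178→2 (wrap): 186-178+2 = 10 bp

[2,2,3,5,6,6,7,7,7,9,9,10,10,10,11,11,12,13,13,15,18]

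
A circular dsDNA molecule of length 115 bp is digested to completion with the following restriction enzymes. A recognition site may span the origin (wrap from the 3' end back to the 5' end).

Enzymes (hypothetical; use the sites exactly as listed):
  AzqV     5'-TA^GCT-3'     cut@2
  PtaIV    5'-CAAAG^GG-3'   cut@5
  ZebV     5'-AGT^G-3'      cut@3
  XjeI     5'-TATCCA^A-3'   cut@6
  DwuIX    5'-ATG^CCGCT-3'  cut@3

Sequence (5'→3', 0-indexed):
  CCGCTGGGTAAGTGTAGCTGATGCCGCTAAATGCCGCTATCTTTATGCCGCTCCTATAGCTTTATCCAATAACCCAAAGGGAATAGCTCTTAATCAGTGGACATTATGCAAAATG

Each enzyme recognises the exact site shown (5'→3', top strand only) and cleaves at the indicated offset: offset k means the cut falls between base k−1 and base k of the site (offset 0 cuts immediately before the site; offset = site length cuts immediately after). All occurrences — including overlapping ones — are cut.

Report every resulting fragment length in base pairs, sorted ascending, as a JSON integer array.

[3,6,7,10,10,11,11,13,13,14,17]

Site scan:
  AzqV (TAGCT, off=2): starts [14, 56, 83] → cuts [16, 58, 85]
  PtaIV (CAAAGGG, off=5): starts [74] → cuts [79]
  ZebV (AGTG, off=3): starts [10, 95] → cuts [13, 98]
  XjeI (TATCCAA, off=6): starts [62] → cuts [68]
  DwuIX (ATGCCGCT, off=3): starts [20, 30, 44, 112] → cuts [0, 23, 33, 47]

Pooled cuts: [0, 13, 16, 23, 33, 47, 58, 68, 79, 85, 98]

Fragment lengths:
  0→13: 13 bp
  13→16: 3 bp
  16→23: 7 bp
  23→33: 10 bp
  33→47: 14 bp
  47→58: 11 bp
  58→68: 10 bp
  68→79: 11 bp
  79→85: 6 bp
  85→98: 13 bp
  98→0 (wrap): 115-98+0 = 17 bp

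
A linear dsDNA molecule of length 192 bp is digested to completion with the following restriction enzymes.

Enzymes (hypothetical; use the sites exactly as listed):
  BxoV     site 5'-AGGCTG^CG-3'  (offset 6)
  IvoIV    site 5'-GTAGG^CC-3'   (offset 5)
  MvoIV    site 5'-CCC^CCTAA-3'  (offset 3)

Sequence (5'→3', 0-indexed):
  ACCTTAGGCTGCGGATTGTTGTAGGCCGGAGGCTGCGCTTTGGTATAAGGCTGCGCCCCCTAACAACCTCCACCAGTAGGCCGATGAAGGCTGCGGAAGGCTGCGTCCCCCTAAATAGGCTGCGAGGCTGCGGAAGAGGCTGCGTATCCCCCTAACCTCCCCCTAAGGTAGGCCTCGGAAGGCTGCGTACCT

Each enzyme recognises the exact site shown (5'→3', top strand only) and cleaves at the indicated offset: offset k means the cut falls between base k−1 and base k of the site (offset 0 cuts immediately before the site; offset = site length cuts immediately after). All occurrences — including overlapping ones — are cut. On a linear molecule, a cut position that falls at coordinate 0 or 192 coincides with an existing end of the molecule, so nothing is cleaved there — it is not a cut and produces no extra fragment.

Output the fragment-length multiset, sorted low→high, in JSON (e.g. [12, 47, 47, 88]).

[5,6,7,8,8,10,10,11,11,11,12,13,13,13,14,18,22]

Site scan:
  BxoV (AGGCTGCG, off=6): starts [5, 29, 47, 87, 97, 116, 124, 136, 179] → cuts [11, 35, 53, 93, 103, 122, 130, 142, 185]
  IvoIV (GTAGGCC, off=5): starts [20, 75, 167] → cuts [25, 80, 172]
  MvoIV (CCCCCTAA, off=3): starts [55, 106, 147, 158] → cuts [58, 109, 150, 161]

All cut coordinates (distinct, sorted): [11, 25, 35, 53, 58, 80, 93, 103, 109, 122, 130, 142, 150, 161, 172, 185]

Fragments:
  [0,11): 11 bp
  [11,25): 14 bp
  [25,35): 10 bp
  [35,53): 18 bp
  [53,58): 5 bp
  [58,80): 22 bp
  [80,93): 13 bp
  [93,103): 10 bp
  [103,109): 6 bp
  [109,122): 13 bp
  [122,130): 8 bp
  [130,142): 12 bp
  [142,150): 8 bp
  [150,161): 11 bp
  [161,172): 11 bp
  [172,185): 13 bp
  [185,192): 7 bp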